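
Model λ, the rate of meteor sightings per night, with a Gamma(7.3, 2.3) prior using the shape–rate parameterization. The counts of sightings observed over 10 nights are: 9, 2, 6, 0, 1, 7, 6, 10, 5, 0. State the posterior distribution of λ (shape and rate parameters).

Posterior: Gamma(shape=53.3, rate=12.3)

Total count ∑xᵢ = 46 over n = 10 nights.
Gamma is conjugate to the Poisson likelihood: posterior is Gamma(shape = 7.3+46 = 53.3, rate = 2.3+10 = 12.3).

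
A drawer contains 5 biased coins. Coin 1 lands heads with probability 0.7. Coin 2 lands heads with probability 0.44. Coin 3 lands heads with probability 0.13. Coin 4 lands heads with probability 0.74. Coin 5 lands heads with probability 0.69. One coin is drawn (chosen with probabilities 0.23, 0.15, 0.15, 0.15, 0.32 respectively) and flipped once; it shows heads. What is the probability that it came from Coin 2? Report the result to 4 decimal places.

Posterior probability ≈ 0.1141

P(heads|C1) = 0.7; P(heads|C2) = 0.44; P(heads|C3) = 0.13; P(heads|C4) = 0.74; P(heads|C5) = 0.69.
Prior × likelihood for each source: 0.23·0.7=0.1610, 0.15·0.44=0.06600, 0.15·0.13=0.01950, 0.15·0.74=0.1110, 0.32·0.69=0.2208. Summing gives P(heads) = 0.57830.
P(Coin 2 | heads) = 0.06600 / 0.57830 = 0.1141.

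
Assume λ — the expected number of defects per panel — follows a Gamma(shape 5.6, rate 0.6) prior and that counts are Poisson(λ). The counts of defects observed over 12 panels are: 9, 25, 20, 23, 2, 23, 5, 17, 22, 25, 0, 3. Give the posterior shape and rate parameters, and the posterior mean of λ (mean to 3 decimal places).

Total count ∑xᵢ = 174 over n = 12 panels.
Gamma is conjugate to the Poisson likelihood: posterior is Gamma(shape = 5.6+174 = 179.6, rate = 0.6+12 = 12.6).
Posterior mean = shape/rate = 179.6/12.6 = 14.254.

Posterior: Gamma(shape=179.6, rate=12.6); mean ≈ 14.254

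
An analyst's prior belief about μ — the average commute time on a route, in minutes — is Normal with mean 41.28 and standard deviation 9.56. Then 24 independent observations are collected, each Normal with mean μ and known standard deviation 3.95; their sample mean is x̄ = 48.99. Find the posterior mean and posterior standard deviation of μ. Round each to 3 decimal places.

Posterior mean ≈ 48.936; posterior SD ≈ 0.803

With known σ, the Normal prior is conjugate. Weight on the data is w = (n/σ²)/(n/σ² + 1/τ₀²) = 1.53822/(1.53822+0.0109417) = 0.99294.
Posterior mean = w·x̄ + (1−w)·μ₀ = 0.99294·48.99 + 0.0070630·41.28 = 48.936. Posterior variance = 1/(1.53822+0.0109417) = 0.645512, so SD = 0.803.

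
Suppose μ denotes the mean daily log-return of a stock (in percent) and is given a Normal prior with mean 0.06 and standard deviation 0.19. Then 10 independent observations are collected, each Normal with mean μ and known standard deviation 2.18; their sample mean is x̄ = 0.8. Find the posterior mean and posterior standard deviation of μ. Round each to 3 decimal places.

Posterior mean ≈ 0.112; posterior SD ≈ 0.183

Prior precision 1/τ₀² = 1/0.19² = 27.7008; data precision n/σ² = 10/2.18² = 2.10420.
Posterior precision = 27.7008 + 2.10420 = 29.8050, giving posterior SD = 1/√29.8050 = 0.183.
Posterior mean = (27.7008·0.06 + 2.10420·0.8) / 29.8050 = 0.112.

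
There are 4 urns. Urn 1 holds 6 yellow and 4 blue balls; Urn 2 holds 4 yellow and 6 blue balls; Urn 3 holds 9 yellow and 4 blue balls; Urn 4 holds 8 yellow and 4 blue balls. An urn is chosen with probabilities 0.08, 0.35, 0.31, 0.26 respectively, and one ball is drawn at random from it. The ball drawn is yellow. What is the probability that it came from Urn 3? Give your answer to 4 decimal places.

P(yellow|Urn 1) = 0.6; P(yellow|Urn 2) = 0.4; P(yellow|Urn 3) = 0.6923; P(yellow|Urn 4) = 0.6667.
Prior × likelihood for each source: 0.08·0.6=0.04800, 0.35·0.4=0.1400, 0.31·0.6923=0.2146, 0.26·0.6667=0.1733. Summing gives P(yellow) = 0.57595.
P(Urn 3 | yellow) = 0.2146 / 0.57595 = 0.3726.

Posterior probability ≈ 0.3726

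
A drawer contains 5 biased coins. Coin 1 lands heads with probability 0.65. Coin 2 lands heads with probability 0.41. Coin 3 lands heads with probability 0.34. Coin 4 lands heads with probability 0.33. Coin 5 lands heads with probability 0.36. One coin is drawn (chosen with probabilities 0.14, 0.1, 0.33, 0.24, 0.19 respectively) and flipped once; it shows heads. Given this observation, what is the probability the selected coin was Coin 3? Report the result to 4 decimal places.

Tabulate prior·likelihood by source: [1] prior 0.14, lik 0.65, product 0.09100; [2] prior 0.1, lik 0.41, product 0.04100; [3] prior 0.33, lik 0.34, product 0.1122; [4] prior 0.24, lik 0.33, product 0.07920; [5] prior 0.19, lik 0.36, product 0.06840.
Normalizing constant = 0.39180; the posterior for Coin 3 is its product over the sum, 0.1122/0.39180 = 0.2864.

Posterior probability ≈ 0.2864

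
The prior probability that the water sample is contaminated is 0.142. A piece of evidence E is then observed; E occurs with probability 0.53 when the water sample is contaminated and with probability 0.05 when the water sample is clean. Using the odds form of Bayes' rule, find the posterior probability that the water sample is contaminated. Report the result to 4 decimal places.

Prior odds = 0.142/(1−0.142) = 0.16550. In log-odds, ln(0.16550) = -1.7988.
Add log likelihood ratio: ln(10.600) = 2.3609.
Posterior log-odds = 0.56208, so posterior odds = exp(0.56208) = 1.7543. Converting, P(H|E) = 1.7543/2.7543 = 0.6369.

Posterior probability ≈ 0.6369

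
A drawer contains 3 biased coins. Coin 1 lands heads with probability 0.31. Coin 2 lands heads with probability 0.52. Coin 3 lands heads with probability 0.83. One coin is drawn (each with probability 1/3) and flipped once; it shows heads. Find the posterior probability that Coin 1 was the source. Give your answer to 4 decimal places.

Posterior probability ≈ 0.1867

P(heads|C1) = 0.31; P(heads|C2) = 0.52; P(heads|C3) = 0.83.
Prior × likelihood for each source: 0.333333·0.31=0.1033, 0.333333·0.52=0.1733, 0.333333·0.83=0.2767. Summing gives P(heads) = 0.55333.
P(Coin 1 | heads) = 0.1033 / 0.55333 = 0.1867.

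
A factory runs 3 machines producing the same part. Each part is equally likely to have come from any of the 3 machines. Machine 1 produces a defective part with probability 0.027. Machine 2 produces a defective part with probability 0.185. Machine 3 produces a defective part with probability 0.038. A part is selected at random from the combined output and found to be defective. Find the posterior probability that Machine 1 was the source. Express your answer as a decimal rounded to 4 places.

P(defective|M1) = 0.027; P(defective|M2) = 0.185; P(defective|M3) = 0.038.
Prior × likelihood for each source: 0.333333·0.027=0.009000, 0.333333·0.185=0.06167, 0.333333·0.038=0.01267. Summing gives P(defective) = 0.083333.
P(Machine 1 | defective) = 0.009000 / 0.083333 = 0.1080.

Posterior probability ≈ 0.1080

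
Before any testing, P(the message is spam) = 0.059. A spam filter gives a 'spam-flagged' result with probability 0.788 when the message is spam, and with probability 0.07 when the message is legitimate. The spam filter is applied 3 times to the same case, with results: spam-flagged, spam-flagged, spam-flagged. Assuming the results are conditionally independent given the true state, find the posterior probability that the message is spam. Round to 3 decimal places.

Let H be the event that the message is spam; start with P(H) = 0.059. P('spam-flagged'|H) = 0.788, P('spam-flagged'|¬H) = 0.07.
Update on result 1 ('spam-flagged'): P(H) ← 0.788·0.0590 / (0.788·0.0590 + 0.07·0.9410) = 0.046492/0.11236 = 0.4138.
Update on result 2 ('spam-flagged'): P(H) ← 0.788·0.4138 / (0.788·0.4138 + 0.07·0.5862) = 0.32605/0.36709 = 0.8882.
Update on result 3 ('spam-flagged'): P(H) ← 0.788·0.8882 / (0.788·0.8882 + 0.07·0.1118) = 0.69991/0.70774 = 0.9889.

Posterior P(H) ≈ 0.989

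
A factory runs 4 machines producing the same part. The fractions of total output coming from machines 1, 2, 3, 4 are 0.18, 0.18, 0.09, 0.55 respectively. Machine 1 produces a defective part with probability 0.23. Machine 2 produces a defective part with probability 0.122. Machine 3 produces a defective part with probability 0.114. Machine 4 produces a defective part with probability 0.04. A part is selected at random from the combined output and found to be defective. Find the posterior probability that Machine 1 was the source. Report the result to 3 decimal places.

P(defective|M1) = 0.23; P(defective|M2) = 0.122; P(defective|M3) = 0.114; P(defective|M4) = 0.04.
Prior × likelihood for each source: 0.18·0.23=0.04140, 0.18·0.122=0.02196, 0.09·0.114=0.01026, 0.55·0.04=0.02200. Summing gives P(defective) = 0.095620.
P(Machine 1 | defective) = 0.04140 / 0.095620 = 0.433.

Posterior probability ≈ 0.433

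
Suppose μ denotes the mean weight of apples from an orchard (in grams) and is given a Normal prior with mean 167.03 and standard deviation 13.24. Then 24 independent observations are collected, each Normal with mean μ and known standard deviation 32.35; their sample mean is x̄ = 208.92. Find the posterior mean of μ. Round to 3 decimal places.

Prior precision 1/τ₀² = 1/13.24² = 0.00570458; data precision n/σ² = 24/32.35² = 0.0229331.
Posterior precision = 0.00570458 + 0.0229331 = 0.0286377.
Posterior mean = (0.00570458·167.03 + 0.0229331·208.92) / 0.0286377 = 200.576.

Posterior mean ≈ 200.576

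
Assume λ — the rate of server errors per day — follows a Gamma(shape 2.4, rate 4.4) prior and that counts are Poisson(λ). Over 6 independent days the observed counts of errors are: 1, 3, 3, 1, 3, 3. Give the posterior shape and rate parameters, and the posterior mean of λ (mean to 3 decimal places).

The Poisson likelihood adds the total count to the shape and the number of exposure periods to the rate. Here ∑xᵢ = 14 and n = 6, so shape 2.4→16.4 and rate 4.4→10.4.
E[λ | data] = 16.4/10.4 = 1.577.

Posterior: Gamma(shape=16.4, rate=10.4); mean ≈ 1.577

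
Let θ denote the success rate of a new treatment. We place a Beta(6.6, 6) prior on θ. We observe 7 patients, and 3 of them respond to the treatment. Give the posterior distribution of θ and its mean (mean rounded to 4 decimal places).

Posterior: Beta(9.6, 10); mean ≈ 0.4898

The binomial likelihood is conjugate to the Beta prior: with 3 successes and 4 failures, the posterior is Beta(6.6+3, 6+4) = Beta(9.6, 10).
Posterior mean = α/(α+β) = 9.6/19.6 = 0.4898.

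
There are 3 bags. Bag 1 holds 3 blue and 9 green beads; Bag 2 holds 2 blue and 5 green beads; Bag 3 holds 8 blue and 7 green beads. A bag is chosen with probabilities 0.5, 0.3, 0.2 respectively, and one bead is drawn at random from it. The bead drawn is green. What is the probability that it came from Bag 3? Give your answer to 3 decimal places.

P(green|Bag 1) = 0.75; P(green|Bag 2) = 0.7143; P(green|Bag 3) = 0.4667.
Prior × likelihood for each source: 0.5·0.75=0.3750, 0.3·0.7143=0.2143, 0.2·0.4667=0.09333. Summing gives P(green) = 0.68262.
P(Bag 3 | green) = 0.09333 / 0.68262 = 0.137.

Posterior probability ≈ 0.137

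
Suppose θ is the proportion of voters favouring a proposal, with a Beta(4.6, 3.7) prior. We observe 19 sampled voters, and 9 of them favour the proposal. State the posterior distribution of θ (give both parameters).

The binomial likelihood is conjugate to the Beta prior: with 9 successes and 10 failures, the posterior is Beta(4.6+9, 3.7+10) = Beta(13.6, 13.7).

Posterior: Beta(13.6, 13.7)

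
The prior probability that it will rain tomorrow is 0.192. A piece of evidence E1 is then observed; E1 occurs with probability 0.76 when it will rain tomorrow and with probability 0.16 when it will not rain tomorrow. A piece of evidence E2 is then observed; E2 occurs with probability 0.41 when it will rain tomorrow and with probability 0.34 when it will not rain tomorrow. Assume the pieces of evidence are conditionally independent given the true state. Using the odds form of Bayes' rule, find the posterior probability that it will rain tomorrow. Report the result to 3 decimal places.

Prior odds = 0.192/(1−0.192) = 0.23762. In log-odds, ln(0.23762) = -1.4371.
Add log likelihood ratios: ln(4.7500) + ln(1.2059) = 1.7454.
Posterior log-odds = 0.30829, so posterior odds = exp(0.30829) = 1.3611. Converting, P(H|E) = 1.3611/2.3611 = 0.576.

Posterior probability ≈ 0.576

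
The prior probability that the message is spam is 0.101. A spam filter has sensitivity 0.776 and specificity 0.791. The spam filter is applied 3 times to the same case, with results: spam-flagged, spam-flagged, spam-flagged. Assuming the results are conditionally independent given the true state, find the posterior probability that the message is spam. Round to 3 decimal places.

Let H be the event that the message is spam; start with P(H) = 0.101. P('spam-flagged'|H) = 0.776, P('spam-flagged'|¬H) = 0.209.
Update on result 1 ('spam-flagged'): P(H) ← 0.776·0.1010 / (0.776·0.1010 + 0.209·0.8990) = 0.078376/0.26627 = 0.2944.
Update on result 2 ('spam-flagged'): P(H) ← 0.776·0.2944 / (0.776·0.2944 + 0.209·0.7056) = 0.22842/0.37590 = 0.6077.
Update on result 3 ('spam-flagged'): P(H) ← 0.776·0.6077 / (0.776·0.6077 + 0.209·0.3923) = 0.47154/0.55354 = 0.8519.

Posterior P(H) ≈ 0.852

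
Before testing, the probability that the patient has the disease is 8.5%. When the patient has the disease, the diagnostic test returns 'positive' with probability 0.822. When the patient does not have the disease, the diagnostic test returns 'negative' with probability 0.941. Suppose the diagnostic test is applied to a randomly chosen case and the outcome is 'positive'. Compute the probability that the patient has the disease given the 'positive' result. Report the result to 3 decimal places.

Let H be the event that the patient has the disease. P(H) = 0.085, so P(¬H) = 0.915. With E the 'positive' result, P(E|H) = 0.822 and P(E|¬H) = 0.059.
P(E) = 0.822·0.085 + 0.059·0.915 = 0.069870 + 0.053985 = 0.12385.
By Bayes' theorem, P(H|E) = 0.069870 / 0.12385 = 0.564.

P(H | E) ≈ 0.564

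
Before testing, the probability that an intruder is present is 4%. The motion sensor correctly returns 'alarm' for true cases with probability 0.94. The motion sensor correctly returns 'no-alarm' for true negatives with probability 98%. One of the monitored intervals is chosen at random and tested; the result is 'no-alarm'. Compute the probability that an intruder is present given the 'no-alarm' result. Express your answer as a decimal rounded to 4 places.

Let H be the event that an intruder is present. P(H) = 0.04, so P(¬H) = 0.96. With E the 'no-alarm' result, P(E|H) = 0.06 and P(E|¬H) = 0.98.
P(E) = 0.06·0.04 + 0.98·0.96 = 0.0024000 + 0.94080 = 0.94320.
By Bayes' theorem, P(H|E) = 0.0024000 / 0.94320 = 0.0025.

P(H | E) ≈ 0.0025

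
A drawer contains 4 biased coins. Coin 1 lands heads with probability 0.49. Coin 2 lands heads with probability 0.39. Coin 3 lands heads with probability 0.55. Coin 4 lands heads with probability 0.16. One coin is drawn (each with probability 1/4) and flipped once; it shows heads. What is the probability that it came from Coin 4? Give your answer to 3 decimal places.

Tabulate prior·likelihood by source: [1] prior 0.25, lik 0.49, product 0.1225; [2] prior 0.25, lik 0.39, product 0.09750; [3] prior 0.25, lik 0.55, product 0.1375; [4] prior 0.25, lik 0.16, product 0.04000.
Normalizing constant = 0.39750; the posterior for Coin 4 is its product over the sum, 0.04000/0.39750 = 0.101.

Posterior probability ≈ 0.101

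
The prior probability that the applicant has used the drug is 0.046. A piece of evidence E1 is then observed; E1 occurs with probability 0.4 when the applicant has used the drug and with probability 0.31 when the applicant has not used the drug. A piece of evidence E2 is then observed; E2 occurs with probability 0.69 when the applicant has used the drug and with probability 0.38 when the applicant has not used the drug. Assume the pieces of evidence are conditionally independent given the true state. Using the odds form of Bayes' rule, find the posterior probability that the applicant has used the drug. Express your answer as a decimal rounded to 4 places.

Prior odds = 0.046/(1−0.046) = 0.048218.
Likelihood ratio for E1 = 0.4/0.31 = 1.2903.
Likelihood ratio for E2 = 0.69/0.38 = 1.8158.
Posterior odds = prior odds × LR₁ × LR₂ = 0.11297.
Posterior probability = odds/(1+odds) = 0.11297/1.1130 = 0.1015.

Posterior probability ≈ 0.1015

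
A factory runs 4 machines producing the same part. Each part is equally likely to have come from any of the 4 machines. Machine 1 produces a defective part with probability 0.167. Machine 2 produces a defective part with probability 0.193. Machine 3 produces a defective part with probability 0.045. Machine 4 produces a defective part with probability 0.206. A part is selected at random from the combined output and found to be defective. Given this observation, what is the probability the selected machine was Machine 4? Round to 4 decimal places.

Posterior probability ≈ 0.3372

P(defective|M1) = 0.167; P(defective|M2) = 0.193; P(defective|M3) = 0.045; P(defective|M4) = 0.206.
Prior × likelihood for each source: 0.25·0.167=0.04175, 0.25·0.193=0.04825, 0.25·0.045=0.01125, 0.25·0.206=0.05150. Summing gives P(defective) = 0.15275.
P(Machine 4 | defective) = 0.05150 / 0.15275 = 0.3372.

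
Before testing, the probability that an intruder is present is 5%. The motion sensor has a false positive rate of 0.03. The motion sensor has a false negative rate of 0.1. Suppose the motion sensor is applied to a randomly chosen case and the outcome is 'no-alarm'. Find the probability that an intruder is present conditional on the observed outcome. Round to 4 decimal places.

P(H | E) ≈ 0.0054

Let H be the event that an intruder is present. P(H) = 0.05, so P(¬H) = 0.95. With E the 'no-alarm' result, P(E|H) = 0.1 and P(E|¬H) = 0.97.
P(E) = 0.1·0.05 + 0.97·0.95 = 0.0050000 + 0.92150 = 0.92650.
By Bayes' theorem, P(H|E) = 0.0050000 / 0.92650 = 0.0054.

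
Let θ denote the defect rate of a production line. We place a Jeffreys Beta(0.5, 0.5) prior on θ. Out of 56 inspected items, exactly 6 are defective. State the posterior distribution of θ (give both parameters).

Observing 6 successes and 50 failures updates Beta(0.5, 0.5) by adding the success and failure counts to the two shape parameters: α = 0.5+6 = 6.5, β = 0.5+50 = 50.5.

Posterior: Beta(6.5, 50.5)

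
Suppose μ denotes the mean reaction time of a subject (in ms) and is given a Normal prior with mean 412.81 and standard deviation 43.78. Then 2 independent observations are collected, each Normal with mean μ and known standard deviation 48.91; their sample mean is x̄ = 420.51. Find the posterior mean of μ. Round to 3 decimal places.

Posterior mean ≈ 417.551

With known σ, the Normal prior is conjugate. Weight on the data is w = (n/σ²)/(n/σ² + 1/τ₀²) = 0.00083605/(0.00083605+0.00052173) = 0.61575.
Posterior mean = w·x̄ + (1−w)·μ₀ = 0.61575·420.51 + 0.38425·412.81 = 417.551.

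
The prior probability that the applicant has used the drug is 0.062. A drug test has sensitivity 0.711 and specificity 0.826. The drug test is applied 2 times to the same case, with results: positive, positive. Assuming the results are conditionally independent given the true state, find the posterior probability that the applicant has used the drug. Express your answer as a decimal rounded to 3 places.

Posterior P(H) ≈ 0.525

With H the event that the applicant has used the drug, the joint likelihood of the observed sequence is P(data|H) = 0.711·0.711 = 0.50552 and P(data|¬H) = 0.174·0.174 = 0.030276.
Bayes: P(H|data) = 0.062·0.50552 / (0.062·0.50552 + 0.938·0.030276) = 0.031342/0.059741 = 0.5246.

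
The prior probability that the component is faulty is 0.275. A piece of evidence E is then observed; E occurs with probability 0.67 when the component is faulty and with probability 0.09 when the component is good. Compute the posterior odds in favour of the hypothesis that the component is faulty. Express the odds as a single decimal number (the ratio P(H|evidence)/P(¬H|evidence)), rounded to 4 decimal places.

Posterior odds ≈ 2.8238

Prior odds = 0.275/(1−0.275) = 0.37931.
Likelihood ratio for E = 0.67/0.09 = 7.4444.
Posterior odds = prior odds × LR = 2.8238.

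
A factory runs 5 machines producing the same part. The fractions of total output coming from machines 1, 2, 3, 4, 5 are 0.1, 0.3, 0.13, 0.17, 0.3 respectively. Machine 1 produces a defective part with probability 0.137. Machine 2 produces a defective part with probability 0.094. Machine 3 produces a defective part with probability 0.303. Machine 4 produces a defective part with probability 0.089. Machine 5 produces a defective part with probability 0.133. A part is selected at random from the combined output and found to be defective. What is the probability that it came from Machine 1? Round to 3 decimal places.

P(defective|M1) = 0.137; P(defective|M2) = 0.094; P(defective|M3) = 0.303; P(defective|M4) = 0.089; P(defective|M5) = 0.133.
Prior × likelihood for each source: 0.1·0.137=0.01370, 0.3·0.094=0.02820, 0.13·0.303=0.03939, 0.17·0.089=0.01513, 0.3·0.133=0.03990. Summing gives P(defective) = 0.13632.
P(Machine 1 | defective) = 0.01370 / 0.13632 = 0.100.

Posterior probability ≈ 0.100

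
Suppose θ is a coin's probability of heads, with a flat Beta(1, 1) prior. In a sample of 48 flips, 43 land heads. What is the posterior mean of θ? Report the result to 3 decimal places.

Posterior mean ≈ 0.880

The binomial likelihood is conjugate to the Beta prior: with 43 successes and 5 failures, the posterior is Beta(1+43, 1+5) = Beta(44, 6).
Posterior mean = α/(α+β) = 44/50 = 0.880.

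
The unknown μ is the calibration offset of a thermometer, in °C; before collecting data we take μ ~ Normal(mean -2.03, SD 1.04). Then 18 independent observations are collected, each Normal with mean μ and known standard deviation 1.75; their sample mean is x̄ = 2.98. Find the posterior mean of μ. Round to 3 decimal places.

Prior precision 1/τ₀² = 1/1.04² = 0.924556; data precision n/σ² = 18/1.75² = 5.87755.
Posterior precision = 0.924556 + 5.87755 = 6.80211.
Posterior mean = (0.924556·-2.03 + 5.87755·2.98) / 6.80211 = 2.299.

Posterior mean ≈ 2.299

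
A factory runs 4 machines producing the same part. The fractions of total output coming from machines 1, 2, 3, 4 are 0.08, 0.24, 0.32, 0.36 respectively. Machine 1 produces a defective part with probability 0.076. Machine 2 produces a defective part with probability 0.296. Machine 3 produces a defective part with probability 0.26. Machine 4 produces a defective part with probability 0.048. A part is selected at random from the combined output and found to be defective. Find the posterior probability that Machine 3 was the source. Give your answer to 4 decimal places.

Posterior probability ≈ 0.4685

P(defective|M1) = 0.076; P(defective|M2) = 0.296; P(defective|M3) = 0.26; P(defective|M4) = 0.048.
Prior × likelihood for each source: 0.08·0.076=0.006080, 0.24·0.296=0.07104, 0.32·0.26=0.08320, 0.36·0.048=0.01728. Summing gives P(defective) = 0.17760.
P(Machine 3 | defective) = 0.08320 / 0.17760 = 0.4685.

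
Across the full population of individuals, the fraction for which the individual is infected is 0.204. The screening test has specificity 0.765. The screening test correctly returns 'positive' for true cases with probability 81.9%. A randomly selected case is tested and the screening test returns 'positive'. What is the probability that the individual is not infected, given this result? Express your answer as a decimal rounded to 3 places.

P(¬H | E) ≈ 0.528

Let H be the event that the individual is infected. P(H) = 0.204, so P(¬H) = 0.796. With E the 'positive' result, P(E|H) = 0.819 and P(E|¬H) = 0.235.
P(E) = 0.819·0.204 + 0.235·0.796 = 0.16708 + 0.18706 = 0.35414.
By Bayes' theorem, P(H|E) = 0.16708 / 0.35414 = 0.472. Hence P(¬H|E) = 1 − 0.472 = 0.528.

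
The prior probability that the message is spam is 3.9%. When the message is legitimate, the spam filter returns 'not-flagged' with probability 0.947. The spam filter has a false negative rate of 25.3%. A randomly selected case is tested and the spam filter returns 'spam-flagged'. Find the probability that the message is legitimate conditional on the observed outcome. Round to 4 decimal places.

P(¬H | E) ≈ 0.6361

Let H be the event that the message is spam. P(H) = 0.039, so P(¬H) = 0.961. With E the 'spam-flagged' result, P(E|H) = 0.747 and P(E|¬H) = 0.053.
P(E) = 0.747·0.039 + 0.053·0.961 = 0.029133 + 0.050933 = 0.080066.
By Bayes' theorem, P(H|E) = 0.029133 / 0.080066 = 0.3639. Hence P(¬H|E) = 1 − 0.3639 = 0.6361.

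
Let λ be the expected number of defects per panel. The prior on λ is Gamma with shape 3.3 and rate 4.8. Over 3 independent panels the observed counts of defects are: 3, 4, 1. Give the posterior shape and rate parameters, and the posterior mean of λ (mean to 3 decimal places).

Total count ∑xᵢ = 8 over n = 3 panels.
Gamma is conjugate to the Poisson likelihood: posterior is Gamma(shape = 3.3+8 = 11.3, rate = 4.8+3 = 7.8).
E[λ | data] = 11.3/7.8 = 1.449.

Posterior: Gamma(shape=11.3, rate=7.8); mean ≈ 1.449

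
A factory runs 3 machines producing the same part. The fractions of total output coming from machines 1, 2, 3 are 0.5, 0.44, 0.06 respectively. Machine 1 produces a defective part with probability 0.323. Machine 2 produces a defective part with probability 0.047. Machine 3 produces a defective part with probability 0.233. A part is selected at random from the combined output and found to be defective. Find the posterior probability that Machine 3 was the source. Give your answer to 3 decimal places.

Posterior probability ≈ 0.071

Tabulate prior·likelihood by source: [1] prior 0.5, lik 0.323, product 0.1615; [2] prior 0.44, lik 0.047, product 0.02068; [3] prior 0.06, lik 0.233, product 0.01398.
Normalizing constant = 0.19616; the posterior for Machine 3 is its product over the sum, 0.01398/0.19616 = 0.071.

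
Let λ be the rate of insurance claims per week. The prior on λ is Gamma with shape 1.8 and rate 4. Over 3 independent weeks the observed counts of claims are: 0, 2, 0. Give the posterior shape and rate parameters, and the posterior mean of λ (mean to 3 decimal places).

The Poisson likelihood adds the total count to the shape and the number of exposure periods to the rate. Here ∑xᵢ = 2 and n = 3, so shape 1.8→3.8 and rate 4→7.
Posterior mean = shape/rate = 3.8/7 = 0.543.

Posterior: Gamma(shape=3.8, rate=7); mean ≈ 0.543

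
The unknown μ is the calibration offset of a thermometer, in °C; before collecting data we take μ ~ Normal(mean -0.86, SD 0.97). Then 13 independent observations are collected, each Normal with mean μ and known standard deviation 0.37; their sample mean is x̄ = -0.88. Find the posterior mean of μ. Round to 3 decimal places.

Posterior mean ≈ -0.880

Prior precision 1/τ₀² = 1/0.97² = 1.06281; data precision n/σ² = 13/0.37² = 94.9598.
Posterior precision = 1.06281 + 94.9598 = 96.0226.
Posterior mean = (1.06281·-0.86 + 94.9598·-0.88) / 96.0226 = -0.880.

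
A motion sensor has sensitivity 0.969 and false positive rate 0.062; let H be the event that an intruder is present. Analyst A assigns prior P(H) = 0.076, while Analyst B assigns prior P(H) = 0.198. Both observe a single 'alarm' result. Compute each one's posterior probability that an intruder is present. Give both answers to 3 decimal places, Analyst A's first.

P('+'|H) = 0.969, P('+'|¬H) = 0.062.
Analyst A: numerator 0.969·0.076 = 0.073644; evidence = 0.073644+0.062·0.924 = 0.13093; posterior = 0.562.
Analyst B: numerator 0.969·0.198 = 0.19186; evidence = 0.19186+0.062·0.802 = 0.24159; posterior = 0.794.

Analyst A: 0.562; Analyst B: 0.794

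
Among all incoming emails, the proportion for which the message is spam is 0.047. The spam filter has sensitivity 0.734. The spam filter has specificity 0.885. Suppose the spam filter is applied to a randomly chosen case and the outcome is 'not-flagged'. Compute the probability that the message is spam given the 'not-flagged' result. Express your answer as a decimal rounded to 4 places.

P(H | E) ≈ 0.0146

Write H for 'the message is spam'. Prior odds H:¬H = 0.047/0.953 = 0.049318. For the 'not-flagged' outcome, the likelihood ratio is 0.266/0.885 = 0.30056.
Posterior odds = 0.049318 × 0.30056 = 0.014823, so P(H|E) = 0.014823/(1+0.014823) = 0.0146.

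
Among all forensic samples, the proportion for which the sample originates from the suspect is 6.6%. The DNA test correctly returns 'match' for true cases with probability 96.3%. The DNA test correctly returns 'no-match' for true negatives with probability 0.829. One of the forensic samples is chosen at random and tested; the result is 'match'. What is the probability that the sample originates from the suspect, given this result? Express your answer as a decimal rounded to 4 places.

Write H for 'the sample originates from the suspect'. Prior odds H:¬H = 0.066/0.934 = 0.070664. For the 'match' outcome, the likelihood ratio is 0.963/0.171 = 5.6316.
Posterior odds = 0.070664 × 5.6316 = 0.39795, so P(H|E) = 0.39795/(1+0.39795) = 0.2847.

P(H | E) ≈ 0.2847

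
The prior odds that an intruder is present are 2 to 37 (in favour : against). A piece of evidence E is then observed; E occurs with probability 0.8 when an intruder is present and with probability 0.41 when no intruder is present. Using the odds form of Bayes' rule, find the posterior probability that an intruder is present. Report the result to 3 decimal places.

Posterior probability ≈ 0.095

Prior odds = 2/37 = 0.054054. In log-odds, ln(0.054054) = -2.9178.
Add log likelihood ratio: ln(1.9512) = 0.66845.
Posterior log-odds = -2.2493, so posterior odds = exp(-2.2493) = 0.10547. Converting, P(H|E) = 0.10547/1.1055 = 0.095.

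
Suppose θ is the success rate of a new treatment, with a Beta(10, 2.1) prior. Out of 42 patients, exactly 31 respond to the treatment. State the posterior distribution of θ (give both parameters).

Posterior: Beta(41, 13.1)

The binomial likelihood is conjugate to the Beta prior: with 31 successes and 11 failures, the posterior is Beta(10+31, 2.1+11) = Beta(41, 13.1).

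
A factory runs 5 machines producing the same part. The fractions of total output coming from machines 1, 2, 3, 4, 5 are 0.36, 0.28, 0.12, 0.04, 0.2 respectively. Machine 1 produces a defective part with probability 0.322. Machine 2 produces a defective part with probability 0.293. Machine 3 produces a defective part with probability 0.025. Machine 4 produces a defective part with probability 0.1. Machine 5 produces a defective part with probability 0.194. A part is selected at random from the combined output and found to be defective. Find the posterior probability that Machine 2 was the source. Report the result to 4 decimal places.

Tabulate prior·likelihood by source: [1] prior 0.36, lik 0.322, product 0.1159; [2] prior 0.28, lik 0.293, product 0.08204; [3] prior 0.12, lik 0.025, product 0.003000; [4] prior 0.04, lik 0.1, product 0.004000; [5] prior 0.2, lik 0.194, product 0.03880.
Normalizing constant = 0.24376; the posterior for Machine 2 is its product over the sum, 0.08204/0.24376 = 0.3366.

Posterior probability ≈ 0.3366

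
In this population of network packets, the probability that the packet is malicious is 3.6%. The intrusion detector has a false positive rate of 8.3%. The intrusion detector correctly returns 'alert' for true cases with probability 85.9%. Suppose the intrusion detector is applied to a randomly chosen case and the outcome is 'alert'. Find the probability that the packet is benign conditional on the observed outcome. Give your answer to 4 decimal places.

P(¬H | E) ≈ 0.7212

Let H be the event that the packet is malicious. P(H) = 0.036, so P(¬H) = 0.964. With E the 'alert' result, P(E|H) = 0.859 and P(E|¬H) = 0.083.
P(E) = 0.859·0.036 + 0.083·0.964 = 0.030924 + 0.080012 = 0.11094.
By Bayes' theorem, P(H|E) = 0.030924 / 0.11094 = 0.2788. Hence P(¬H|E) = 1 − 0.2788 = 0.7212.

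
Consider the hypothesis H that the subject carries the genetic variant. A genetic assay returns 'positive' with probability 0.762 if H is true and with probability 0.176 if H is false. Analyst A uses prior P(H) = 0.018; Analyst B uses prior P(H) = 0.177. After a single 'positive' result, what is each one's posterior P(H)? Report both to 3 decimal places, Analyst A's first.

Analyst A: 0.074; Analyst B: 0.482

P('+'|H) = 0.762, P('+'|¬H) = 0.176.
Analyst A: numerator 0.762·0.018 = 0.013716; evidence = 0.013716+0.176·0.982 = 0.18655; posterior = 0.074.
Analyst B: numerator 0.762·0.177 = 0.13487; evidence = 0.13487+0.176·0.823 = 0.27972; posterior = 0.482.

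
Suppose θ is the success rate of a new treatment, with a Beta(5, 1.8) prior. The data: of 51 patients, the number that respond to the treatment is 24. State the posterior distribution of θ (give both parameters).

Posterior: Beta(29, 28.8)

Observing 24 successes and 27 failures updates Beta(5, 1.8) by adding the success and failure counts to the two shape parameters: α = 5+24 = 29, β = 1.8+27 = 28.8.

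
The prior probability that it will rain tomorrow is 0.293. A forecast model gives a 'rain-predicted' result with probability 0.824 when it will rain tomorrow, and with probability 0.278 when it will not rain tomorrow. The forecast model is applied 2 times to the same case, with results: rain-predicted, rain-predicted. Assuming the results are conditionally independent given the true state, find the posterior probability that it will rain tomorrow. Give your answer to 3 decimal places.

Let H be the event that it will rain tomorrow; start with P(H) = 0.293. P('rain-predicted'|H) = 0.824, P('rain-predicted'|¬H) = 0.278.
Update on result 1 ('rain-predicted'): P(H) ← 0.824·0.2930 / (0.824·0.2930 + 0.278·0.7070) = 0.24143/0.43798 = 0.5512.
Update on result 2 ('rain-predicted'): P(H) ← 0.824·0.5512 / (0.824·0.5512 + 0.278·0.4488) = 0.45422/0.57898 = 0.7845.

Posterior P(H) ≈ 0.785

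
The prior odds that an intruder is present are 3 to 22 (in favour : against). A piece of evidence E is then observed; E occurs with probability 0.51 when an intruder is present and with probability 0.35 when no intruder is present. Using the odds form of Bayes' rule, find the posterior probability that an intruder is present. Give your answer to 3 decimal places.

Prior odds = 3/22 = 0.13636.
Likelihood ratio for E = 0.51/0.35 = 1.4571.
Posterior odds = prior odds × LR = 0.19870.
Posterior probability = odds/(1+odds) = 0.19870/1.1987 = 0.166.

Posterior probability ≈ 0.166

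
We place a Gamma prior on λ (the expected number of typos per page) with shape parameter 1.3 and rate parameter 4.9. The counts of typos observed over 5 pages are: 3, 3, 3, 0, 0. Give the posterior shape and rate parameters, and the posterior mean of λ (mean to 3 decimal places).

Posterior: Gamma(shape=10.3, rate=9.9); mean ≈ 1.040

Total count ∑xᵢ = 9 over n = 5 pages.
Gamma is conjugate to the Poisson likelihood: posterior is Gamma(shape = 1.3+9 = 10.3, rate = 4.9+5 = 9.9).
Posterior mean = shape/rate = 10.3/9.9 = 1.040.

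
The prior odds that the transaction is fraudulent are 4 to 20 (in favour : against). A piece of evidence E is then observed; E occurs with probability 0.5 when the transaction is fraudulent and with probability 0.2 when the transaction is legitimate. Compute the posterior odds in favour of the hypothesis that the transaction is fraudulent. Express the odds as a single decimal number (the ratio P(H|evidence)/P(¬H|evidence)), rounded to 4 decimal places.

Prior odds = 4/20 = 0.20000. In log-odds, ln(0.20000) = -1.6094.
Add log likelihood ratio: ln(2.5000) = 0.91629.
Posterior log-odds = -0.69315, so posterior odds = exp(-0.69315) = 0.50000.

Posterior odds ≈ 0.5000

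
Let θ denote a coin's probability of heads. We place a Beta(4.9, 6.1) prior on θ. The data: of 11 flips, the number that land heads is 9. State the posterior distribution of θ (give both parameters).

Posterior: Beta(13.9, 8.1)

Observing 9 successes and 2 failures updates Beta(4.9, 6.1) by adding the success and failure counts to the two shape parameters: α = 4.9+9 = 13.9, β = 6.1+2 = 8.1.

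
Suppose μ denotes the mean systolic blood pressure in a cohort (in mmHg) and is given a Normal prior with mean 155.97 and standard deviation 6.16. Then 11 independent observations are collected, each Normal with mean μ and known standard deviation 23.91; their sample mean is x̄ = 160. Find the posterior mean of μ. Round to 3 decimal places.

With known σ, the Normal prior is conjugate. Weight on the data is w = (n/σ²)/(n/σ² + 1/τ₀²) = 0.0192413/(0.0192413+0.0263535) = 0.42201.
Posterior mean = w·x̄ + (1−w)·μ₀ = 0.42201·160 + 0.57799·155.97 = 157.671.

Posterior mean ≈ 157.671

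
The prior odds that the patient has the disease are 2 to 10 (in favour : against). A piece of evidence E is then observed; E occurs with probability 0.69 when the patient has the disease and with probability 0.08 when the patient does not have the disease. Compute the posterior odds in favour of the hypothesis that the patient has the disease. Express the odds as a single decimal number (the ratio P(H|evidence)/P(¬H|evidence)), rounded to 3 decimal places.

Posterior odds ≈ 1.725

Prior odds = 2/10 = 0.20000. In log-odds, ln(0.20000) = -1.6094.
Add log likelihood ratio: ln(8.6250) = 2.1547.
Posterior log-odds = 0.54523, so posterior odds = exp(0.54523) = 1.7250.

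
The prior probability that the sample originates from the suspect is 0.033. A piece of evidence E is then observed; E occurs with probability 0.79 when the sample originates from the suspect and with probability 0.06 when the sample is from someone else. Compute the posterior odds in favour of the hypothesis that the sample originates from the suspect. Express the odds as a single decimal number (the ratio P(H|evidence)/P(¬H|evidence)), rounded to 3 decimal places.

Prior odds = 0.033/(1−0.033) = 0.034126. In log-odds, ln(0.034126) = -3.3777.
Add log likelihood ratio: ln(13.167) = 2.5777.
Posterior log-odds = -0.80000, so posterior odds = exp(-0.80000) = 0.44933.

Posterior odds ≈ 0.449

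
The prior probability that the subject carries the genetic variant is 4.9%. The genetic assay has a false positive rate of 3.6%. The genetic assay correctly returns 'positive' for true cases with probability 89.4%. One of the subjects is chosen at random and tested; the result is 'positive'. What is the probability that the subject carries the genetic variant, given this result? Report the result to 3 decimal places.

Let H be the event that the subject carries the genetic variant. P(H) = 0.049, so P(¬H) = 0.951. With E the 'positive' result, P(E|H) = 0.894 and P(E|¬H) = 0.036.
P(E) = 0.894·0.049 + 0.036·0.951 = 0.043806 + 0.034236 = 0.078042.
By Bayes' theorem, P(H|E) = 0.043806 / 0.078042 = 0.561.

P(H | E) ≈ 0.561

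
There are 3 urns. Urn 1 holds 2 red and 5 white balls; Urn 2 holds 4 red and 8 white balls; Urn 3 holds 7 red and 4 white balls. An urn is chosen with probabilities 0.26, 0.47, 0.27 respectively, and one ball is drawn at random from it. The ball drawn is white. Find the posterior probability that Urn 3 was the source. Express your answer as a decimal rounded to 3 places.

Posterior probability ≈ 0.164

Tabulate prior·likelihood by source: [1] prior 0.26, lik 0.7143, product 0.1857; [2] prior 0.47, lik 0.6667, product 0.3133; [3] prior 0.27, lik 0.3636, product 0.09818.
Normalizing constant = 0.59723; the posterior for Urn 3 is its product over the sum, 0.09818/0.59723 = 0.164.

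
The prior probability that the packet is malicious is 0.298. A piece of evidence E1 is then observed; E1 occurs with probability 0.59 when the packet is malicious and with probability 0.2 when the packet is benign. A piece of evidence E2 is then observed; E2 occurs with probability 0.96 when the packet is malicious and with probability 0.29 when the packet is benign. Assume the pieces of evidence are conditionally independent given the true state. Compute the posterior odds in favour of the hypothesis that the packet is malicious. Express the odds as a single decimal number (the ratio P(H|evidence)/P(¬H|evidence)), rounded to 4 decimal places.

Prior odds = 0.298/(1−0.298) = 0.42450.
Likelihood ratio for E1 = 0.59/0.2 = 2.9500.
Likelihood ratio for E2 = 0.96/0.29 = 3.3103.
Posterior odds = prior odds × LR₁ × LR₂ = 4.1455.

Posterior odds ≈ 4.1455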